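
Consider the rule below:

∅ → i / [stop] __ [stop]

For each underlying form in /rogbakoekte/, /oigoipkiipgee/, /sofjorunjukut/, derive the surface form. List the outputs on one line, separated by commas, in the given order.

rogibakoekite, oigoipikiipigee, sofjorunjukut

/rogbakoekte/: /g/ and /b/ form a stop–stop cluster, so [i] is inserted between them. /k/ and /t/ form a stop–stop cluster, so [i] is inserted between them. → [rogibakoekite].
/oigoipkiipgee/: /p/ and /k/ form a stop–stop cluster, so [i] is inserted between them. /p/ and /g/ form a stop–stop cluster, so [i] is inserted between them. → [oigoipikiipigee].
/sofjorunjukut/: the rule's environment is not met; surfaces unchanged as [sofjorunjukut].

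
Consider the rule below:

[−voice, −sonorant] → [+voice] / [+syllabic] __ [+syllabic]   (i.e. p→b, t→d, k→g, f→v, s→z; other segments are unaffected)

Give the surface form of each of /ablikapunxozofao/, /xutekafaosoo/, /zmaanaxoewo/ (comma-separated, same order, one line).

/ablikapunxozofao/: /k/ is a voiceless obstruent between vowels /i/ and /a/, so it voices to [g]. /p/ is a voiceless obstruent between vowels /a/ and /u/, so it voices to [b]. /f/ is a voiceless obstruent between vowels /o/ and /a/, so it voices to [v]. → [abligabunxozovao].
/xutekafaosoo/: /t/ is a voiceless obstruent between vowels /u/ and /e/, so it voices to [d]. /k/ is a voiceless obstruent between vowels /e/ and /a/, so it voices to [g]. /f/ is a voiceless obstruent between vowels /a/ and /a/, so it voices to [v]. /s/ is a voiceless obstruent between vowels /o/ and /o/, so it voices to [z]. → [xudegavaozoo].
/zmaanaxoewo/: the rule's environment is not met; surfaces unchanged as [zmaanaxoewo].

abligabunxozovao, xudegavaozoo, zmaanaxoewo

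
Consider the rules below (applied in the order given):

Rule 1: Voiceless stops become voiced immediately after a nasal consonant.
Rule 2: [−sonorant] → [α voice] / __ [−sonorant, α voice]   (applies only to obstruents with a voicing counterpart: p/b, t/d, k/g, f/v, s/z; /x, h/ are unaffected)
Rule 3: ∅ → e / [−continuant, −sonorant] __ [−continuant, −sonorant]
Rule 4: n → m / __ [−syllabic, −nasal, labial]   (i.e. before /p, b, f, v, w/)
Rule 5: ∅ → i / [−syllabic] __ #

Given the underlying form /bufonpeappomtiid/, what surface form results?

Rule 1 (post-nasal voicing): /p/ is a voiceless stop immediately after the nasal /n/, so it voices to [b]. /t/ is a voiceless stop immediately after the nasal /m/, so it voices to [d]. /bufonpeappomtiid/ → bufonbeappomdiid.
Rule 2 (regressive voicing assimilation): no segment meets the environment; /bufonbeappomdiid/ is unchanged.
Rule 3 (stop-cluster e-epenthesis): /p/ and /p/ form a stop–stop cluster, so [e] is inserted between them. /bufonbeappomdiid/ → bufonbeapepomdiid.
Rule 4 (nasal place assimilation): /n/ precedes the labial consonant /b/, so it assimilates in place to [m]. /bufonbeapepomdiid/ → bufombeapepomdiid.
Rule 5 (final i-epenthesis): the form ends in the consonant /d/, so [i] is inserted word-finally. /bufombeapepomdiid/ → bufombeapepomdiidi.

bufombeapepomdiidi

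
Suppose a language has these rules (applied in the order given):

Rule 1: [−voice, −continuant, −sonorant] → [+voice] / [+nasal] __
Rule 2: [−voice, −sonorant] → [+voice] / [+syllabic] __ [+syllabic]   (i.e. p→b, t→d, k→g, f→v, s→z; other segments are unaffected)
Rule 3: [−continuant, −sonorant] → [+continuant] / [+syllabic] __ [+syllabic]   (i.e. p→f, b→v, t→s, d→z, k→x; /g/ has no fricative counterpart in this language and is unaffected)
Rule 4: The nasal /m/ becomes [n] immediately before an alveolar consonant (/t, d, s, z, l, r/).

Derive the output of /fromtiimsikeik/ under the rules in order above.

frondiinsigeik

Rule 1 (post-nasal voicing): /t/ is a voiceless stop immediately after the nasal /m/, so it voices to [d]. /fromtiimsikeik/ → fromdiimsikeik.
Rule 2 (intervocalic voicing): /k/ is a voiceless obstruent between vowels /i/ and /e/, so it voices to [g]. /fromdiimsikeik/ → fromdiimsigeik.
Rule 3 (intervocalic spirantization): no segment meets the environment; /fromdiimsigeik/ is unchanged.
Rule 4 (nasal place assimilation): /m/ precedes the alveolar consonant /d/, so it assimilates in place to [n]. /m/ precedes the alveolar consonant /s/, so it assimilates in place to [n]. /fromdiimsigeik/ → frondiinsigeik.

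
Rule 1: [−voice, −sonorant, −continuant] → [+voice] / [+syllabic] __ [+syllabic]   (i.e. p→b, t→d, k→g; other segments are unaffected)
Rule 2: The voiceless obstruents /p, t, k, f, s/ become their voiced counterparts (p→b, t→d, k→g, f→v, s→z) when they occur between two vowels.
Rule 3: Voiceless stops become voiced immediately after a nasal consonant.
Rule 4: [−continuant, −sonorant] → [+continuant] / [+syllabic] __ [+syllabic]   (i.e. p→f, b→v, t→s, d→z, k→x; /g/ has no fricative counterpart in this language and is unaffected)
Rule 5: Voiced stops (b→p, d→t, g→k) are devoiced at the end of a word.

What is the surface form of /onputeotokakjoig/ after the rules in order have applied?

Rule 1 (intervocalic voicing): /t/ is a voiceless stop between vowels /u/ and /e/, so it voices to [d]. /t/ is a voiceless stop between vowels /o/ and /o/, so it voices to [d]. /k/ is a voiceless stop between vowels /o/ and /a/, so it voices to [g]. /onputeotokakjoig/ → onpudeodogakjoig.
Rule 2 (intervocalic voicing): no segment meets the environment; /onpudeodogakjoig/ is unchanged.
Rule 3 (post-nasal voicing): /p/ is a voiceless stop immediately after the nasal /n/, so it voices to [b]. /onpudeodogakjoig/ → onbudeodogakjoig.
Rule 4 (intervocalic spirantization): /d/ is a stop between vowels /u/ and /e/, so it spirantizes to the fricative [z]. /d/ is a stop between vowels /o/ and /o/, so it spirantizes to the fricative [z]. /onbudeodogakjoig/ → onbuzeozogakjoig.
Rule 5 (final devoicing): /g/ is a voiced stop in word-final position, so it devoices to [k]. /onbuzeozogakjoig/ → onbuzeozogakjoik.

onbuzeozogakjoik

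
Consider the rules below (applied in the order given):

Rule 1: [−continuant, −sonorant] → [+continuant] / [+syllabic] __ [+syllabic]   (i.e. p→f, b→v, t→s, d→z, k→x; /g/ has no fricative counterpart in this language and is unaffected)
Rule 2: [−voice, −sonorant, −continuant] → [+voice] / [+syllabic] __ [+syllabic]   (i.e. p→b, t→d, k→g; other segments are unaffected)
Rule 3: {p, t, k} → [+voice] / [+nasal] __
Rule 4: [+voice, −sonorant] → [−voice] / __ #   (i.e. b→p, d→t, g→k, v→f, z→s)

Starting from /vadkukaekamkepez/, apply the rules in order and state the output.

Rule 1 (intervocalic spirantization): /k/ is a stop between vowels /u/ and /a/, so it spirantizes to the fricative [x]. /k/ is a stop between vowels /e/ and /a/, so it spirantizes to the fricative [x]. /p/ is a stop between vowels /e/ and /e/, so it spirantizes to the fricative [f]. /vadkukaekamkepez/ → vadkuxaexamkefez.
Rule 2 (intervocalic voicing): no segment meets the environment; /vadkuxaexamkefez/ is unchanged.
Rule 3 (post-nasal voicing): /k/ is a voiceless stop immediately after the nasal /m/, so it voices to [g]. /vadkuxaexamkefez/ → vadkuxaexamgefez.
Rule 4 (final devoicing): /z/ is a voiced obstruent in word-final position, so it devoices to [s]. /vadkuxaexamgefez/ → vadkuxaexamgefes.

vadkuxaexamgefes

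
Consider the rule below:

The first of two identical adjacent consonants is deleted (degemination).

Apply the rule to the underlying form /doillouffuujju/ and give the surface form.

/ll/ is a geminate; the first /l/ deletes.
/ff/ is a geminate; the first /f/ deletes.
/jj/ is a geminate; the first /j/ deletes.
Surface form: [doiloufuuju].

doiloufuuju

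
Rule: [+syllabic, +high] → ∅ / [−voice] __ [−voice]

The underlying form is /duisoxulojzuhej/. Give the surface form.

duisoxulojzuhej

No segment of /duisoxulojzuhej/ meets the structural description of the rule, so the form surfaces unchanged.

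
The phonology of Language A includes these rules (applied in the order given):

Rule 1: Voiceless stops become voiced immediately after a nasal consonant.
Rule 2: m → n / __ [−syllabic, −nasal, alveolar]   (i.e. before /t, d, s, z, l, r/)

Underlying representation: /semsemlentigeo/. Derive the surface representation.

Rule 1 (post-nasal voicing): /t/ is a voiceless stop immediately after the nasal /n/, so it voices to [d]. /semsemlentigeo/ → semsemlendigeo.
Rule 2 (nasal place assimilation): /m/ precedes the alveolar consonant /s/, so it assimilates in place to [n]. /m/ precedes the alveolar consonant /l/, so it assimilates in place to [n]. /semsemlendigeo/ → sensenlendigeo.

sensenlendigeo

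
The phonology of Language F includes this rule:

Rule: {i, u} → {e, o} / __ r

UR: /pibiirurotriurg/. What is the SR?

pibierorotriorg

Scanning /pibiirurotriurg/: /i/ at position 2 is not in the conditioning environment; /i/ at position 4 is not in the conditioning environment; /i/ is a high vowel immediately before /r/, so it lowers to [e]; /u/ is a high vowel immediately before /r/, so it lowers to [o]; /i/ at position 12 is not in the conditioning environment; /u/ is a high vowel immediately before /r/, so it lowers to [o].
Result: [pibierorotriorg].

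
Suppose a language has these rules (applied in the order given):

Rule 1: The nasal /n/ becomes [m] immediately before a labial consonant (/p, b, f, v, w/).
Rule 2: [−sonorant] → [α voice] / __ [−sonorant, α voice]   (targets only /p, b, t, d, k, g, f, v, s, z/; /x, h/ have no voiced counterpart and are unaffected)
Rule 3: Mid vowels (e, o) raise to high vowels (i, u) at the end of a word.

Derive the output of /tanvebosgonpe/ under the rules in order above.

tamvebozgompi

Rule 1 (nasal place assimilation): /n/ precedes the labial consonant /v/, so it assimilates in place to [m]. /n/ precedes the labial consonant /p/, so it assimilates in place to [m]. /tanvebosgonpe/ → tamvebosgompe.
Rule 2 (regressive voicing assimilation): /s/ precedes the voiced obstruent /g/, so it voices to [z] by assimilation. /tamvebosgompe/ → tamvebozgompe.
Rule 3 (final vowel raising): /e/ is a mid vowel in word-final position, so it raises to [i]. /tamvebozgompe/ → tamvebozgompi.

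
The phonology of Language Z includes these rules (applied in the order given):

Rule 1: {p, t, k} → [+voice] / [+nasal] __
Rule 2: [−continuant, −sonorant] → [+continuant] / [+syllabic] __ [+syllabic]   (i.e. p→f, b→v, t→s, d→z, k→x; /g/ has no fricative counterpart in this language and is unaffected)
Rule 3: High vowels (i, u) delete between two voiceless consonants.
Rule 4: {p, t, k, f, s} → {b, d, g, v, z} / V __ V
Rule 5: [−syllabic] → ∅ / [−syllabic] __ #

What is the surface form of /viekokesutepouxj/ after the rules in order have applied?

viexoxessevoux

Rule 1 (post-nasal voicing): no segment meets the environment; /viekokesutepouxj/ is unchanged.
Rule 2 (intervocalic spirantization): /k/ is a stop between vowels /e/ and /o/, so it spirantizes to the fricative [x]. /k/ is a stop between vowels /o/ and /e/, so it spirantizes to the fricative [x]. /t/ is a stop between vowels /u/ and /e/, so it spirantizes to the fricative [s]. /p/ is a stop between vowels /e/ and /o/, so it spirantizes to the fricative [f]. /viekokesutepouxj/ → viexoxesusefouxj.
Rule 3 (high vowel syncope): /u/ is a high vowel flanked by voiceless consonants /s/ and /s/, so it deletes. /viexoxesusefouxj/ → viexoxessefouxj.
Rule 4 (intervocalic voicing): /f/ is a voiceless obstruent between vowels /e/ and /o/, so it voices to [v]. /viexoxessefouxj/ → viexoxessevouxj.
Rule 5 (final cluster simplification): /j/ is the second consonant of a word-final cluster /xj/, so it deletes. /viexoxessevouxj/ → viexoxessevoux.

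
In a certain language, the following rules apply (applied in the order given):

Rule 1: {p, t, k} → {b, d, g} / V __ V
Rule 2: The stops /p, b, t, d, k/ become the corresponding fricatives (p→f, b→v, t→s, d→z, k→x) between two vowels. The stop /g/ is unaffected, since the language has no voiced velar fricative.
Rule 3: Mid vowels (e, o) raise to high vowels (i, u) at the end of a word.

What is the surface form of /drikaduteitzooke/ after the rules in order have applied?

Rule 1 (intervocalic voicing): /k/ is a voiceless stop between vowels /i/ and /a/, so it voices to [g]. /t/ is a voiceless stop between vowels /u/ and /e/, so it voices to [d]. /k/ is a voiceless stop between vowels /o/ and /e/, so it voices to [g]. /drikaduteitzooke/ → drigadudeitzooge.
Rule 2 (intervocalic spirantization): /d/ is a stop between vowels /a/ and /u/, so it spirantizes to the fricative [z]. /d/ is a stop between vowels /u/ and /e/, so it spirantizes to the fricative [z]. /drigadudeitzooge/ → drigazuzeitzooge.
Rule 3 (final vowel raising): /e/ is a mid vowel in word-final position, so it raises to [i]. /drigazuzeitzooge/ → drigazuzeitzoogi.

drigazuzeitzoogi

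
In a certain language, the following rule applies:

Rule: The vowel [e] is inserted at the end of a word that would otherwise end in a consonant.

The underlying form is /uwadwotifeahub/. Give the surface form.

uwadwotifeahube

the form ends in the consonant /b/, so [e] is inserted word-finally.
Surface form: [uwadwotifeahube].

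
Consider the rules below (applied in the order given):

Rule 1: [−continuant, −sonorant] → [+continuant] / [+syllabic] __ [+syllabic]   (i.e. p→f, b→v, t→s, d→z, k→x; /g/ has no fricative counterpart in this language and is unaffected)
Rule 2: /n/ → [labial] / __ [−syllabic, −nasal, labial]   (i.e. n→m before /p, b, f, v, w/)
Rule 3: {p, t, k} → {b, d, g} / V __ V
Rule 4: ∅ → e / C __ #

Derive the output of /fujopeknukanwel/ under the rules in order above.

Rule 1 (intervocalic spirantization): /p/ is a stop between vowels /o/ and /e/, so it spirantizes to the fricative [f]. /k/ is a stop between vowels /u/ and /a/, so it spirantizes to the fricative [x]. /fujopeknukanwel/ → fujofeknuxanwel.
Rule 2 (nasal place assimilation): /n/ precedes the labial consonant /w/, so it assimilates in place to [m]. /fujofeknuxanwel/ → fujofeknuxamwel.
Rule 3 (intervocalic voicing): no segment meets the environment; /fujofeknuxamwel/ is unchanged.
Rule 4 (final e-epenthesis): the form ends in the consonant /l/, so [e] is inserted word-finally. /fujofeknuxamwel/ → fujofeknuxamwele.

fujofeknuxamwele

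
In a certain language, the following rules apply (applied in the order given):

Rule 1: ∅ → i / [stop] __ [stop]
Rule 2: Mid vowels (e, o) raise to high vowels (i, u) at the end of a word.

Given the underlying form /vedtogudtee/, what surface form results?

Rule 1 (stop-cluster i-epenthesis): /d/ and /t/ form a stop–stop cluster, so [i] is inserted between them. /d/ and /t/ form a stop–stop cluster, so [i] is inserted between them. /vedtogudtee/ → veditoguditee.
Rule 2 (final vowel raising): /e/ is a mid vowel in word-final position, so it raises to [i]. /veditoguditee/ → veditoguditei.

veditoguditei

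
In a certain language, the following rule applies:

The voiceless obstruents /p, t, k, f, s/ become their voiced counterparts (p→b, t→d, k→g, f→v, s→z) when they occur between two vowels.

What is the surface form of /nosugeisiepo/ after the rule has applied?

nozugeiziebo

/s/ is a voiceless obstruent between vowels /o/ and /u/, so it voices to [z].
/s/ is a voiceless obstruent between vowels /i/ and /i/, so it voices to [z].
/p/ is a voiceless obstruent between vowels /e/ and /o/, so it voices to [b].
Surface form: [nozugeiziebo].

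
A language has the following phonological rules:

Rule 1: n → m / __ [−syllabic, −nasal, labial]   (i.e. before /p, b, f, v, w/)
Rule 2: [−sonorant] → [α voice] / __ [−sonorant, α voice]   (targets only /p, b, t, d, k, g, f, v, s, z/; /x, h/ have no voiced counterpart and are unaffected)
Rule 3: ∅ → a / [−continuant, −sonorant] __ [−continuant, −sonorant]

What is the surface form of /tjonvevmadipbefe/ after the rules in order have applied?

tjomvevmadibabefe

Rule 1 (nasal place assimilation): /n/ precedes the labial consonant /v/, so it assimilates in place to [m]. /tjonvevmadipbefe/ → tjomvevmadipbefe.
Rule 2 (regressive voicing assimilation): /p/ precedes the voiced obstruent /b/, so it voices to [b] by assimilation. /tjomvevmadipbefe/ → tjomvevmadibbefe.
Rule 3 (stop-cluster a-epenthesis): /b/ and /b/ form a stop–stop cluster, so [a] is inserted between them. /tjomvevmadibbefe/ → tjomvevmadibabefe.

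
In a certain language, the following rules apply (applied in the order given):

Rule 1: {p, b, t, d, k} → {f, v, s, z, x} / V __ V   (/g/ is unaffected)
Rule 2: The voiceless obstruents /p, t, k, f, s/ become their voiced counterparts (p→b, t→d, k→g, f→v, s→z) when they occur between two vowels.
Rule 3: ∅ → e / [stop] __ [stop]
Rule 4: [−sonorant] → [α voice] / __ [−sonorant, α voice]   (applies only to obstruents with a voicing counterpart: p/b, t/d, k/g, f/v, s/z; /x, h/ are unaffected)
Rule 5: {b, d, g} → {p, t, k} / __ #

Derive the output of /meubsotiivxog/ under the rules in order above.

Rule 1 (intervocalic spirantization): /t/ is a stop between vowels /o/ and /i/, so it spirantizes to the fricative [s]. /meubsotiivxog/ → meubsosiivxog.
Rule 2 (intervocalic voicing): /s/ is a voiceless obstruent between vowels /o/ and /i/, so it voices to [z]. /meubsosiivxog/ → meubsoziivxog.
Rule 3 (stop-cluster e-epenthesis): no segment meets the environment; /meubsoziivxog/ is unchanged.
Rule 4 (regressive voicing assimilation): /b/ precedes the voiceless obstruent /s/, so it devoices to [p] by assimilation. /v/ precedes the voiceless obstruent /x/, so it devoices to [f] by assimilation. /meubsoziivxog/ → meupsoziifxog.
Rule 5 (final devoicing): /g/ is a voiced stop in word-final position, so it devoices to [k]. /meupsoziifxog/ → meupsoziifxok.

meupsoziifxok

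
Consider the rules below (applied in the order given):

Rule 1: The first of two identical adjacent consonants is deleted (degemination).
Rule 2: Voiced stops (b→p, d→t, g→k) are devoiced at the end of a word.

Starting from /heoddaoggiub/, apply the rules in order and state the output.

Rule 1 (degemination): /dd/ is a geminate; the first /d/ deletes. /gg/ is a geminate; the first /g/ deletes. /heoddaoggiub/ → heodaogiub.
Rule 2 (final devoicing): /b/ is a voiced stop in word-final position, so it devoices to [p]. /heodaogiub/ → heodaogiup.

heodaogiup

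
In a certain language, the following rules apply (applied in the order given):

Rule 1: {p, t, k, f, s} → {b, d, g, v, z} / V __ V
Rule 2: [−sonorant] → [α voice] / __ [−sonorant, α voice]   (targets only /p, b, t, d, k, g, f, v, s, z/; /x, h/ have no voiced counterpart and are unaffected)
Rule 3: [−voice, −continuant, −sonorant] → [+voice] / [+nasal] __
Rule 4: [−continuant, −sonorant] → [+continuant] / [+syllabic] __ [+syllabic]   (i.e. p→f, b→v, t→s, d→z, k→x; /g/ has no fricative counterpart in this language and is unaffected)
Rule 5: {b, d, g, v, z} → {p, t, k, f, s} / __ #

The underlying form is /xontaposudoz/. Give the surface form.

Rule 1 (intervocalic voicing): /p/ is a voiceless obstruent between vowels /a/ and /o/, so it voices to [b]. /s/ is a voiceless obstruent between vowels /o/ and /u/, so it voices to [z]. /xontaposudoz/ → xontabozudoz.
Rule 2 (regressive voicing assimilation): no segment meets the environment; /xontabozudoz/ is unchanged.
Rule 3 (post-nasal voicing): /t/ is a voiceless stop immediately after the nasal /n/, so it voices to [d]. /xontabozudoz/ → xondabozudoz.
Rule 4 (intervocalic spirantization): /b/ is a stop between vowels /a/ and /o/, so it spirantizes to the fricative [v]. /d/ is a stop between vowels /u/ and /o/, so it spirantizes to the fricative [z]. /xondabozudoz/ → xondavozuzoz.
Rule 5 (final devoicing): /z/ is a voiced obstruent in word-final position, so it devoices to [s]. /xondavozuzoz/ → xondavozuzos.

xondavozuzos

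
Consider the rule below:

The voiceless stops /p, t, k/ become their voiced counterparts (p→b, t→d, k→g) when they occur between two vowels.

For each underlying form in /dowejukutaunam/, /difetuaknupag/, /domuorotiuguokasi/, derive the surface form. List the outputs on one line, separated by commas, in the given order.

/dowejukutaunam/: /k/ is a voiceless stop between vowels /u/ and /u/, so it voices to [g]. /t/ is a voiceless stop between vowels /u/ and /a/, so it voices to [d]. → [dowejugudaunam].
/difetuaknupag/: /t/ is a voiceless stop between vowels /e/ and /u/, so it voices to [d]. /p/ is a voiceless stop between vowels /u/ and /a/, so it voices to [b]. → [difeduaknubag].
/domuorotiuguokasi/: /t/ is a voiceless stop between vowels /o/ and /i/, so it voices to [d]. /k/ is a voiceless stop between vowels /o/ and /a/, so it voices to [g]. → [domuorodiuguogasi].

dowejugudaunam, difeduaknubag, domuorodiuguogasi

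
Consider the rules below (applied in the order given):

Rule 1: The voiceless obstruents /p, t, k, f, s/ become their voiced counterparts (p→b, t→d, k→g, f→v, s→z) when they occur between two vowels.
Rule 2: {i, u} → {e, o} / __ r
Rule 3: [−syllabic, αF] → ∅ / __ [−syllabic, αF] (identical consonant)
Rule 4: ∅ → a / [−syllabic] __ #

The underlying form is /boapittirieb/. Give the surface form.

Rule 1 (intervocalic voicing): /p/ is a voiceless obstruent between vowels /a/ and /i/, so it voices to [b]. /boapittirieb/ → boabittirieb.
Rule 2 (pre-rhotic lowering): /i/ is a high vowel immediately before /r/, so it lowers to [e]. /boabittirieb/ → boabitterieb.
Rule 3 (degemination): /tt/ is a geminate; the first /t/ deletes. /boabitterieb/ → boabiterieb.
Rule 4 (final a-epenthesis): the form ends in the consonant /b/, so [a] is inserted word-finally. /boabiterieb/ → boabiterieba.

boabiterieba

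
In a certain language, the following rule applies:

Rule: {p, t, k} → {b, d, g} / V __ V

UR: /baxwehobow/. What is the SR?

baxwehobow

No segment of /baxwehobow/ meets the structural description of the rule, so the form surfaces unchanged.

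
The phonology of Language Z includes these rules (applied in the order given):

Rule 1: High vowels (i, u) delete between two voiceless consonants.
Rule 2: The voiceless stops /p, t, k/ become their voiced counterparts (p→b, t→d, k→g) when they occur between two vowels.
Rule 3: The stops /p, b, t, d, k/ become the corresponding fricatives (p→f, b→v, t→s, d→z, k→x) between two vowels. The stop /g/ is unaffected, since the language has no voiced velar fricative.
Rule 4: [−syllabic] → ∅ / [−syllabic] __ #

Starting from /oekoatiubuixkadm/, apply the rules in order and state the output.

Rule 1 (high vowel syncope): no segment meets the environment; /oekoatiubuixkadm/ is unchanged.
Rule 2 (intervocalic voicing): /k/ is a voiceless stop between vowels /e/ and /o/, so it voices to [g]. /t/ is a voiceless stop between vowels /a/ and /i/, so it voices to [d]. /oekoatiubuixkadm/ → oegoadiubuixkadm.
Rule 3 (intervocalic spirantization): /d/ is a stop between vowels /a/ and /i/, so it spirantizes to the fricative [z]. /b/ is a stop between vowels /u/ and /u/, so it spirantizes to the fricative [v]. /oegoadiubuixkadm/ → oegoaziuvuixkadm.
Rule 4 (final cluster simplification): /m/ is the second consonant of a word-final cluster /dm/, so it deletes. /oegoaziuvuixkadm/ → oegoaziuvuixkad.

oegoaziuvuixkad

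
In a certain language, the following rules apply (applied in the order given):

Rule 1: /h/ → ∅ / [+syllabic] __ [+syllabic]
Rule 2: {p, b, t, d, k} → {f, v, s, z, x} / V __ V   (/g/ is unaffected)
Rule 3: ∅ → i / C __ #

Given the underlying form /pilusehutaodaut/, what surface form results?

piluseusaozauti

Rule 1 (intervocalic h-deletion): /h/ occurs between vowels /e/ and /u/, so it deletes. /pilusehutaodaut/ → piluseutaodaut.
Rule 2 (intervocalic spirantization): /t/ is a stop between vowels /u/ and /a/, so it spirantizes to the fricative [s]. /d/ is a stop between vowels /o/ and /a/, so it spirantizes to the fricative [z]. /piluseutaodaut/ → piluseusaozaut.
Rule 3 (final i-epenthesis): the form ends in the consonant /t/, so [i] is inserted word-finally. /piluseusaozaut/ → piluseusaozauti.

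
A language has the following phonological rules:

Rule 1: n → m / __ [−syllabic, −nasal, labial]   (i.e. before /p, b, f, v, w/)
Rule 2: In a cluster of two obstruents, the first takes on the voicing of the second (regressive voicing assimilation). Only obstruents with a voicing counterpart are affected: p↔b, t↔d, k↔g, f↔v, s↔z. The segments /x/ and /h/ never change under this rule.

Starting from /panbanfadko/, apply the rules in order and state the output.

pambamfatko

Rule 1 (nasal place assimilation): /n/ precedes the labial consonant /b/, so it assimilates in place to [m]. /n/ precedes the labial consonant /f/, so it assimilates in place to [m]. /panbanfadko/ → pambamfadko.
Rule 2 (regressive voicing assimilation): /d/ precedes the voiceless obstruent /k/, so it devoices to [t] by assimilation. /pambamfadko/ → pambamfatko.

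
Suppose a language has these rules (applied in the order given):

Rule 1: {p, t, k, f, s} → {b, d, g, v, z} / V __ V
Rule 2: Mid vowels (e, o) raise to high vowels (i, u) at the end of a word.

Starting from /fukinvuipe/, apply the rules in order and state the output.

fuginvuibi

Rule 1 (intervocalic voicing): /k/ is a voiceless obstruent between vowels /u/ and /i/, so it voices to [g]. /p/ is a voiceless obstruent between vowels /i/ and /e/, so it voices to [b]. /fukinvuipe/ → fuginvuibe.
Rule 2 (final vowel raising): /e/ is a mid vowel in word-final position, so it raises to [i]. /fuginvuibe/ → fuginvuibi.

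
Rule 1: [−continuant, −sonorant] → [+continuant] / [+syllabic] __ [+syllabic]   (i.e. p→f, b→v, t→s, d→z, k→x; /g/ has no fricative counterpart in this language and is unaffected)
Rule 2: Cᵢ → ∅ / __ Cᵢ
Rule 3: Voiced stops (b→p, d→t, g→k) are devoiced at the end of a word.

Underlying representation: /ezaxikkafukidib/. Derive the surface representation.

Rule 1 (intervocalic spirantization): /k/ is a stop between vowels /u/ and /i/, so it spirantizes to the fricative [x]. /d/ is a stop between vowels /i/ and /i/, so it spirantizes to the fricative [z]. /ezaxikkafukidib/ → ezaxikkafuxizib.
Rule 2 (degemination): /kk/ is a geminate; the first /k/ deletes. /ezaxikkafuxizib/ → ezaxikafuxizib.
Rule 3 (final devoicing): /b/ is a voiced stop in word-final position, so it devoices to [p]. /ezaxikafuxizib/ → ezaxikafuxizip.

ezaxikafuxizip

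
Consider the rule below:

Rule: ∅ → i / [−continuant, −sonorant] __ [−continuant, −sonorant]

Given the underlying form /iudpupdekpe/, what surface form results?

/d/ and /p/ form a stop–stop cluster, so [i] is inserted between them.
/p/ and /d/ form a stop–stop cluster, so [i] is inserted between them.
/k/ and /p/ form a stop–stop cluster, so [i] is inserted between them.
Surface form: [iudipupidekipe].

iudipupidekipe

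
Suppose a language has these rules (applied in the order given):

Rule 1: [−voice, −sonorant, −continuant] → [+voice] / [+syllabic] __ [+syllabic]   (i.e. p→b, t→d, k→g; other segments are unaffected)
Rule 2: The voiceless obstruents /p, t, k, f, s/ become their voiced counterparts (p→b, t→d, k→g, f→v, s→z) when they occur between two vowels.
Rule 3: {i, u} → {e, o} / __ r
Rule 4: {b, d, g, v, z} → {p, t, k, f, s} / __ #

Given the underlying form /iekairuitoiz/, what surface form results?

iegaeruidois

Rule 1 (intervocalic voicing): /k/ is a voiceless stop between vowels /e/ and /a/, so it voices to [g]. /t/ is a voiceless stop between vowels /i/ and /o/, so it voices to [d]. /iekairuitoiz/ → iegairuidoiz.
Rule 2 (intervocalic voicing): no segment meets the environment; /iegairuidoiz/ is unchanged.
Rule 3 (pre-rhotic lowering): /i/ is a high vowel immediately before /r/, so it lowers to [e]. /iegairuidoiz/ → iegaeruidoiz.
Rule 4 (final devoicing): /z/ is a voiced obstruent in word-final position, so it devoices to [s]. /iegaeruidoiz/ → iegaeruidois.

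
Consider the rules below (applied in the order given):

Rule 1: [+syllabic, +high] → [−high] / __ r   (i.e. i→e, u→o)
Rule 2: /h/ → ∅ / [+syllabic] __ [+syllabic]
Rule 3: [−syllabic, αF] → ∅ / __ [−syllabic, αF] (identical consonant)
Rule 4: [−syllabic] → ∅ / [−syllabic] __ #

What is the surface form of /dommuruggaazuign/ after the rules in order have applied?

Rule 1 (pre-rhotic lowering): /u/ is a high vowel immediately before /r/, so it lowers to [o]. /dommuruggaazuign/ → dommoruggaazuign.
Rule 2 (intervocalic h-deletion): no segment meets the environment; /dommoruggaazuign/ is unchanged.
Rule 3 (degemination): /mm/ is a geminate; the first /m/ deletes. /gg/ is a geminate; the first /g/ deletes. /dommoruggaazuign/ → domorugaazuign.
Rule 4 (final cluster simplification): /n/ is the second consonant of a word-final cluster /gn/, so it deletes. /domorugaazuign/ → domorugaazuig.

domorugaazuig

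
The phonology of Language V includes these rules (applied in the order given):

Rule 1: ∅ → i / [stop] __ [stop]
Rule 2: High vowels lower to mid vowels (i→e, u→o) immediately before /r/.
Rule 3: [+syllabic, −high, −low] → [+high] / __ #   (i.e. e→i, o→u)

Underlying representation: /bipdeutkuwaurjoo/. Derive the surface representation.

Rule 1 (stop-cluster i-epenthesis): /p/ and /d/ form a stop–stop cluster, so [i] is inserted between them. /t/ and /k/ form a stop–stop cluster, so [i] is inserted between them. /bipdeutkuwaurjoo/ → bipideutikuwaurjoo.
Rule 2 (pre-rhotic lowering): /u/ is a high vowel immediately before /r/, so it lowers to [o]. /bipideutikuwaurjoo/ → bipideutikuwaorjoo.
Rule 3 (final vowel raising): /o/ is a mid vowel in word-final position, so it raises to [u]. /bipideutikuwaorjoo/ → bipideutikuwaorjou.

bipideutikuwaorjou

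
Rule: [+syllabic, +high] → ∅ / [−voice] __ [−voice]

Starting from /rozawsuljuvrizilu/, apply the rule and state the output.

rozawsuljuvrizilu

No segment of /rozawsuljuvrizilu/ meets the structural description of the rule, so the form surfaces unchanged.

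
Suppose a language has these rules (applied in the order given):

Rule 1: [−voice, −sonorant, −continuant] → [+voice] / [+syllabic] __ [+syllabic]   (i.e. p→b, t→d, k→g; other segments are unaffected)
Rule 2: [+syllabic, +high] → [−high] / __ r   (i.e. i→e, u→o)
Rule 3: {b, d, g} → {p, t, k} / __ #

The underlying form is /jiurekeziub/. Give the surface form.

Rule 1 (intervocalic voicing): /k/ is a voiceless stop between vowels /e/ and /e/, so it voices to [g]. /jiurekeziub/ → jiuregeziub.
Rule 2 (pre-rhotic lowering): /u/ is a high vowel immediately before /r/, so it lowers to [o]. /jiuregeziub/ → jioregeziub.
Rule 3 (final devoicing): /b/ is a voiced stop in word-final position, so it devoices to [p]. /jioregeziub/ → jioregeziup.

jioregeziup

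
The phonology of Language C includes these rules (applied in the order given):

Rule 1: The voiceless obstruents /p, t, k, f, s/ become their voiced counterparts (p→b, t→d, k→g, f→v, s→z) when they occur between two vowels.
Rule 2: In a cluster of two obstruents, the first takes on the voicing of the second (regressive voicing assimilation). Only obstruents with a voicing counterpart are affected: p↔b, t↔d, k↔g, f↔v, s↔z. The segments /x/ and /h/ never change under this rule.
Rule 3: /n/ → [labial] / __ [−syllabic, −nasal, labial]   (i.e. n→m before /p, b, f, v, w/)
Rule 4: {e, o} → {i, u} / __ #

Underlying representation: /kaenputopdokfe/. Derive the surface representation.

Rule 1 (intervocalic voicing): /t/ is a voiceless obstruent between vowels /u/ and /o/, so it voices to [d]. /kaenputopdokfe/ → kaenpudopdokfe.
Rule 2 (regressive voicing assimilation): /p/ precedes the voiced obstruent /d/, so it voices to [b] by assimilation. /kaenpudopdokfe/ → kaenpudobdokfe.
Rule 3 (nasal place assimilation): /n/ precedes the labial consonant /p/, so it assimilates in place to [m]. /kaenpudobdokfe/ → kaempudobdokfe.
Rule 4 (final vowel raising): /e/ is a mid vowel in word-final position, so it raises to [i]. /kaempudobdokfe/ → kaempudobdokfi.

kaempudobdokfi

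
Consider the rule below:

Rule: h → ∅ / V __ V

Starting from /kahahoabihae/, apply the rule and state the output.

kaaoabiae

/h/ occurs between vowels /a/ and /a/, so it deletes.
/h/ occurs between vowels /a/ and /o/, so it deletes.
/h/ occurs between vowels /i/ and /a/, so it deletes.
Surface form: [kaaoabiae].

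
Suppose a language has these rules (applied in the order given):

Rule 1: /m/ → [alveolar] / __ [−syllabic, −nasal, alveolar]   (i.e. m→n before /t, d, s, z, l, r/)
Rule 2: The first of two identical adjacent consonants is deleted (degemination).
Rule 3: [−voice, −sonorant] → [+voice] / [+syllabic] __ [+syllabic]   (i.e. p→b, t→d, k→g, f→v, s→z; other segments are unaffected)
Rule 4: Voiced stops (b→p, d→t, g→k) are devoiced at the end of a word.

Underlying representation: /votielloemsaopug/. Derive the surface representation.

Rule 1 (nasal place assimilation): /m/ precedes the alveolar consonant /s/, so it assimilates in place to [n]. /votielloemsaopug/ → votielloensaopug.
Rule 2 (degemination): /ll/ is a geminate; the first /l/ deletes. /votielloensaopug/ → votieloensaopug.
Rule 3 (intervocalic voicing): /t/ is a voiceless obstruent between vowels /o/ and /i/, so it voices to [d]. /p/ is a voiceless obstruent between vowels /o/ and /u/, so it voices to [b]. /votieloensaopug/ → vodieloensaobug.
Rule 4 (final devoicing): /g/ is a voiced stop in word-final position, so it devoices to [k]. /vodieloensaobug/ → vodieloensaobuk.

vodieloensaobuk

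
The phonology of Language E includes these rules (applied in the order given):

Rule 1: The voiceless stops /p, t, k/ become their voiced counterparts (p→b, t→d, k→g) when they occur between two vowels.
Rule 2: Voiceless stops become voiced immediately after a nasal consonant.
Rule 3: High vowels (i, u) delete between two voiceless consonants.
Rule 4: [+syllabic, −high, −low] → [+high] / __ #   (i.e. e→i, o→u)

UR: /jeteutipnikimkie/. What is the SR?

jedeudipnigimgii

Rule 1 (intervocalic voicing): /t/ is a voiceless stop between vowels /e/ and /e/, so it voices to [d]. /t/ is a voiceless stop between vowels /u/ and /i/, so it voices to [d]. /k/ is a voiceless stop between vowels /i/ and /i/, so it voices to [g]. /jeteutipnikimkie/ → jedeudipnigimkie.
Rule 2 (post-nasal voicing): /k/ is a voiceless stop immediately after the nasal /m/, so it voices to [g]. /jedeudipnigimkie/ → jedeudipnigimgie.
Rule 3 (high vowel syncope): no segment meets the environment; /jedeudipnigimgie/ is unchanged.
Rule 4 (final vowel raising): /e/ is a mid vowel in word-final position, so it raises to [i]. /jedeudipnigimgie/ → jedeudipnigimgii.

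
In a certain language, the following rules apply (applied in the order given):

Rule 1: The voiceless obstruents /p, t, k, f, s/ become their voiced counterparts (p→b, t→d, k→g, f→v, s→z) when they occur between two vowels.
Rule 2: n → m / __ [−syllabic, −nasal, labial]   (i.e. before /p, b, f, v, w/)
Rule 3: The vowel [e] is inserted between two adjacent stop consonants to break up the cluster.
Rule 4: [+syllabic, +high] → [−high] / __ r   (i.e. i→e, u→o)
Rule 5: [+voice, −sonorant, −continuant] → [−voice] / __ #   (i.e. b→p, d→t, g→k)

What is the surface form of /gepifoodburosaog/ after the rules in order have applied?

gebivoodeborozaok

Rule 1 (intervocalic voicing): /p/ is a voiceless obstruent between vowels /e/ and /i/, so it voices to [b]. /f/ is a voiceless obstruent between vowels /i/ and /o/, so it voices to [v]. /s/ is a voiceless obstruent between vowels /o/ and /a/, so it voices to [z]. /gepifoodburosaog/ → gebivoodburozaog.
Rule 2 (nasal place assimilation): no segment meets the environment; /gebivoodburozaog/ is unchanged.
Rule 3 (stop-cluster e-epenthesis): /d/ and /b/ form a stop–stop cluster, so [e] is inserted between them. /gebivoodburozaog/ → gebivoodeburozaog.
Rule 4 (pre-rhotic lowering): /u/ is a high vowel immediately before /r/, so it lowers to [o]. /gebivoodeburozaog/ → gebivoodeborozaog.
Rule 5 (final devoicing): /g/ is a voiced stop in word-final position, so it devoices to [k]. /gebivoodeborozaog/ → gebivoodeborozaok.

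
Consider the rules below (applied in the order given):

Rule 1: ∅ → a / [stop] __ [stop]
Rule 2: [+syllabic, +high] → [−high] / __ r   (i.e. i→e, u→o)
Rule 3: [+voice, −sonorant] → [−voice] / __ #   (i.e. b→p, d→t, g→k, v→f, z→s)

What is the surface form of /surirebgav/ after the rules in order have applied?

sorerebagaf

Rule 1 (stop-cluster a-epenthesis): /b/ and /g/ form a stop–stop cluster, so [a] is inserted between them. /surirebgav/ → surirebagav.
Rule 2 (pre-rhotic lowering): /u/ is a high vowel immediately before /r/, so it lowers to [o]. /i/ is a high vowel immediately before /r/, so it lowers to [e]. /surirebagav/ → sorerebagav.
Rule 3 (final devoicing): /v/ is a voiced obstruent in word-final position, so it devoices to [f]. /sorerebagav/ → sorerebagaf.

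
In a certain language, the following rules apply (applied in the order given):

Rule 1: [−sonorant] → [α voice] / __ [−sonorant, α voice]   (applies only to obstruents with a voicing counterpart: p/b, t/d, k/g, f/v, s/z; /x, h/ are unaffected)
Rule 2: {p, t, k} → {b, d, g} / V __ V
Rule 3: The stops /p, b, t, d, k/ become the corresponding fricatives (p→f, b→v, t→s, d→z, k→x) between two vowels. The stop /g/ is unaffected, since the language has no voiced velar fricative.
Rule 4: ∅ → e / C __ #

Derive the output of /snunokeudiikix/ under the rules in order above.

snunogeuziigixe

Rule 1 (regressive voicing assimilation): no segment meets the environment; /snunokeudiikix/ is unchanged.
Rule 2 (intervocalic voicing): /k/ is a voiceless stop between vowels /o/ and /e/, so it voices to [g]. /k/ is a voiceless stop between vowels /i/ and /i/, so it voices to [g]. /snunokeudiikix/ → snunogeudiigix.
Rule 3 (intervocalic spirantization): /d/ is a stop between vowels /u/ and /i/, so it spirantizes to the fricative [z]. /snunogeudiigix/ → snunogeuziigix.
Rule 4 (final e-epenthesis): the form ends in the consonant /x/, so [e] is inserted word-finally. /snunogeuziigix/ → snunogeuziigixe.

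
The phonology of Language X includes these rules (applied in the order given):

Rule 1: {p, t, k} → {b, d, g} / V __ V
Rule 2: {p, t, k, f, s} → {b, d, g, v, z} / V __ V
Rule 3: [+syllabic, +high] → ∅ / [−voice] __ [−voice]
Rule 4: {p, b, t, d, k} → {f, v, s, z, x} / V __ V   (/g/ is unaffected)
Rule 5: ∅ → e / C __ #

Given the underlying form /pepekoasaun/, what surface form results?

pevegoazaune

Rule 1 (intervocalic voicing): /p/ is a voiceless stop between vowels /e/ and /e/, so it voices to [b]. /k/ is a voiceless stop between vowels /e/ and /o/, so it voices to [g]. /pepekoasaun/ → pebegoasaun.
Rule 2 (intervocalic voicing): /s/ is a voiceless obstruent between vowels /a/ and /a/, so it voices to [z]. /pebegoasaun/ → pebegoazaun.
Rule 3 (high vowel syncope): no segment meets the environment; /pebegoazaun/ is unchanged.
Rule 4 (intervocalic spirantization): /b/ is a stop between vowels /e/ and /e/, so it spirantizes to the fricative [v]. /pebegoazaun/ → pevegoazaun.
Rule 5 (final e-epenthesis): the form ends in the consonant /n/, so [e] is inserted word-finally. /pevegoazaun/ → pevegoazaune.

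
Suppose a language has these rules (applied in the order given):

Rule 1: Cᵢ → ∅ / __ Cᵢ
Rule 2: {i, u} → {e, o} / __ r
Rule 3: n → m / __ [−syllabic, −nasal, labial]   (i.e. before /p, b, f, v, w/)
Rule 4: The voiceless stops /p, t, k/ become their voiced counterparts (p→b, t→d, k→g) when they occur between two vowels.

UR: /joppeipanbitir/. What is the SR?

jobeibambider

Rule 1 (degemination): /pp/ is a geminate; the first /p/ deletes. /joppeipanbitir/ → jopeipanbitir.
Rule 2 (pre-rhotic lowering): /i/ is a high vowel immediately before /r/, so it lowers to [e]. /jopeipanbitir/ → jopeipanbiter.
Rule 3 (nasal place assimilation): /n/ precedes the labial consonant /b/, so it assimilates in place to [m]. /jopeipanbiter/ → jopeipambiter.
Rule 4 (intervocalic voicing): /p/ is a voiceless stop between vowels /o/ and /e/, so it voices to [b]. /p/ is a voiceless stop between vowels /i/ and /a/, so it voices to [b]. /t/ is a voiceless stop between vowels /i/ and /e/, so it voices to [d]. /jopeipambiter/ → jobeibambider.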